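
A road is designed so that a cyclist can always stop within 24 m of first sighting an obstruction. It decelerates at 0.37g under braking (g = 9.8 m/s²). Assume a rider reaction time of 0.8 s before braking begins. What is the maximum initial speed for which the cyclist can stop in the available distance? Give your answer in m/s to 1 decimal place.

Maximum speed ≈ 10.6 m/s

a = 0.37 × 9.8 = 3.626 m/s².
Stopping distance: v·t_r + v²/(2a) = 24 with t_r = 0.8 s and a = 3.626 m/s².
So v² + 5.802 v − 174.05 = 0.
Positive root: v = −a·t_r + √((a·t_r)² + 2a·d) = −2.901 + √(8.416 + 174.05) = 10.6070 m/s.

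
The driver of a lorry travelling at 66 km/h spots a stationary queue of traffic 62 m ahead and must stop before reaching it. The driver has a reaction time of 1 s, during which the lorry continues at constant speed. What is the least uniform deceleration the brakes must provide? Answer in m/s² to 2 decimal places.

66 km/h ÷ 3.6 = 18.3333 m/s.
Distance covered during reaction = 18.3333 × 1 = 18.333 m.
Distance available for braking: 62 − 18.333 = 43.667 m.
v² = 2a·d ⇒ a = v²/(2d) = 18.3333² / (2 × 43.667) = 336.110 / 87.334 = 3.8486 m/s².

Required deceleration ≈ 3.85 m/s²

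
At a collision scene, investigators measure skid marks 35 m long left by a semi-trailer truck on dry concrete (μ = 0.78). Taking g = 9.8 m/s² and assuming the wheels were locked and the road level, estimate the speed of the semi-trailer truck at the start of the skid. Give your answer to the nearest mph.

Deceleration a = μg = 0.78 × 9.8 = 7.644 m/s².
v = √(2a·d) = √(2 × 7.644 × 35) = √535.080 = 23.1318 m/s.
= 23.1318 ÷ 0.44704 = 51.744 mph.

Initial speed ≈ 52 mph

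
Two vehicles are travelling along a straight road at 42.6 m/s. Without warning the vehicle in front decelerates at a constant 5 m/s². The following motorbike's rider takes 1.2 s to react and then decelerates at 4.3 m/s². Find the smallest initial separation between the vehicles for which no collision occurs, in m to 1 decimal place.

Minimum gap ≈ 80.7 m

Leader travels v²/(2a_L) = 1814.760 / 10.000 = 181.476 m before stopping.
Follower covers v·t_r = 42.6000 × 1.2 = 51.120 m while reacting, then v²/(2a_F) = 1814.760 / 8.600 = 211.019 m while braking, for a total of 51.120 + 211.019 = 262.139 m.
Since a_F ≤ a_L and the follower starts braking later, the follower is never slower than the leader, so the closest approach is when both have stopped.
Minimum gap = 262.139 − 181.476 = 80.663 m.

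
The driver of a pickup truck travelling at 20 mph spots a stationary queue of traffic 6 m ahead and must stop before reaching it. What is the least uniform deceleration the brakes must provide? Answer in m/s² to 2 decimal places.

20 mph × 0.44704 = 8.9408 m/s.
v² = 2a·d ⇒ a = v²/(2d) = 8.9408² / (2 × 6.000) = 79.938 / 12.000 = 6.6615 m/s².

Required deceleration ≈ 6.66 m/s²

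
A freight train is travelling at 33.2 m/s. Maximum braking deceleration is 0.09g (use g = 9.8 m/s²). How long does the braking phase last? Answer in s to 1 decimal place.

a = 0.09 × 9.8 = 0.882 m/s².
Braking time = v/a = 33.2000 / 0.882 = 37.642 s.

Braking time ≈ 37.6 s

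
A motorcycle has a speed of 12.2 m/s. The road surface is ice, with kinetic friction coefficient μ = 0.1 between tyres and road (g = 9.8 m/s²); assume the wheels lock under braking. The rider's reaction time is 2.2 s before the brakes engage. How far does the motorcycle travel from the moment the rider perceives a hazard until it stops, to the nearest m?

Total stopping distance ≈ 103 m

a = μg = 0.1 × 9.8 = 0.980 m/s².
Reaction distance = v·t_r = 12.2000 × 2.2 = 26.840 m.
Braking distance = v²/(2a) = 12.2000² / (2 × 0.980) = 148.840 / 1.960 = 75.939 m.
Total = 26.840 + 75.939 = 102.779 m.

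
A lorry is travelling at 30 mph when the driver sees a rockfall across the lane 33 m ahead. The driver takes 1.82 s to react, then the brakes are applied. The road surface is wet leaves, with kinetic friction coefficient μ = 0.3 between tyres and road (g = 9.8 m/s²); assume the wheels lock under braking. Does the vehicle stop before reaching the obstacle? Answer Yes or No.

No

30 mph × 0.44704 = 13.4112 m/s.
a = μg = 0.3 × 9.8 = 2.940 m/s².
Reaction distance = 13.4112 × 1.82 = 24.408 m.
Braking distance = v²/(2a) = 179.860 / 5.880 = 30.588 m.
Total stopping distance = 24.408 + 30.588 = 54.996 m, vs 33 m available — it cannot stop in time and overshoots by 54.996 − 33 = 21.996 m.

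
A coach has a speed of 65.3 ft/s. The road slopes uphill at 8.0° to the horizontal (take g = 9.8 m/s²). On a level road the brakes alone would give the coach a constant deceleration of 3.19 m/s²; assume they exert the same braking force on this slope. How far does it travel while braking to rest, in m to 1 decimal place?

65.3 ft/s × 0.3048 = 19.9034 m/s.
Gravity along the uphill slope adds to the braking deceleration: a_eff = 3.190 + 9.8·sin 8.0° = 3.190 + 1.364 = 4.554 m/s².
Braking distance = v²/(2a) = 19.9034² / (2 × 4.554) = 396.145 / 9.108 = 43.494 m.

Braking distance ≈ 43.5 m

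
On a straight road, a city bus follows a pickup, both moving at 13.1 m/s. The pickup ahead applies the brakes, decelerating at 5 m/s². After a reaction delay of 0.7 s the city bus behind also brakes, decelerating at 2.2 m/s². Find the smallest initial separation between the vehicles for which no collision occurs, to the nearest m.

Leader travels v²/(2a_L) = 171.610 / 10.000 = 17.161 m before stopping.
Follower covers v·t_r = 13.1000 × 0.7 = 9.170 m while reacting, then v²/(2a_F) = 171.610 / 4.400 = 39.002 m while braking, for a total of 9.170 + 39.002 = 48.172 m.
Since a_F ≤ a_L and the follower starts braking later, the follower is never slower than the leader, so the closest approach is when both have stopped.
Minimum gap = 48.172 − 17.161 = 31.011 m.

Minimum gap ≈ 31 m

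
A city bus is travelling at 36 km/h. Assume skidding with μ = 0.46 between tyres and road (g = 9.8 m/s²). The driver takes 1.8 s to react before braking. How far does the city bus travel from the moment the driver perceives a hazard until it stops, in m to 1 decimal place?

36 km/h ÷ 3.6 = 10.0000 m/s.
a = μg = 0.46 × 9.8 = 4.508 m/s².
Reaction distance = v·t_r = 10.0000 × 1.8 = 18.000 m.
Braking distance = v²/(2a) = 10.0000² / (2 × 4.508) = 100.000 / 9.016 = 11.091 m.
Total = 18.000 + 11.091 = 29.091 m.

Total stopping distance ≈ 29.1 m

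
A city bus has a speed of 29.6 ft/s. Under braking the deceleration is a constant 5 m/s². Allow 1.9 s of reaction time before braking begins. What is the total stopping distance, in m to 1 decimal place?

Total stopping distance ≈ 25.3 m

29.6 ft/s × 0.3048 = 9.0221 m/s.
Reaction distance = v·t_r = 9.0221 × 1.9 = 17.142 m.
Braking distance = v²/(2a) = 9.0221² / (2 × 5.000) = 81.398 / 10.000 = 8.140 m.
Total = 17.142 + 8.140 = 25.282 m.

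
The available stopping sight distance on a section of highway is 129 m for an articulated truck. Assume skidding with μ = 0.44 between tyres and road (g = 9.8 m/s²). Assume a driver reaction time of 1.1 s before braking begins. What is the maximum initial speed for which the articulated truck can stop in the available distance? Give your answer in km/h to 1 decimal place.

a = μg = 0.44 × 9.8 = 4.312 m/s².
Stopping distance: v·t_r + v²/(2a) = 129 with t_r = 1.1 s and a = 4.312 m/s².
So v² + 9.486 v − 1112.50 = 0.
Positive root: v = −a·t_r + √((a·t_r)² + 2a·d) = −4.743 + √(22.496 + 1112.50) = 28.9467 m/s.
28.9467 m/s × 3.6 = 104.208 km/h.

Maximum speed ≈ 104.2 km/h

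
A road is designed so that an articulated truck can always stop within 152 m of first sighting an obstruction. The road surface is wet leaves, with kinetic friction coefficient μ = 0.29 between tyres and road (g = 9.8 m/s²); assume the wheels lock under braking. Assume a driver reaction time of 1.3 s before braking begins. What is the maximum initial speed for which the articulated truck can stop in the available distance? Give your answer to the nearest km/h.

Maximum speed ≈ 93 km/h

a = μg = 0.29 × 9.8 = 2.842 m/s².
Stopping distance: v·t_r + v²/(2a) = 152 with t_r = 1.3 s and a = 2.842 m/s².
So v² + 7.389 v − 863.97 = 0.
Positive root: v = −a·t_r + √((a·t_r)² + 2a·d) = −3.695 + √(13.653 + 863.97) = 25.9297 m/s.
25.9297 m/s × 3.6 = 93.347 km/h.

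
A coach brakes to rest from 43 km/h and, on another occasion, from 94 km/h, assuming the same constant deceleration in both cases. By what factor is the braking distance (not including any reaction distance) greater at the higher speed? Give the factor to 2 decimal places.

Factor ≈ 4.78

Braking distance d = v²/(2a), so with a fixed, d ∝ v².
Factor = (94/43)² = 2.1860² = 4.7786.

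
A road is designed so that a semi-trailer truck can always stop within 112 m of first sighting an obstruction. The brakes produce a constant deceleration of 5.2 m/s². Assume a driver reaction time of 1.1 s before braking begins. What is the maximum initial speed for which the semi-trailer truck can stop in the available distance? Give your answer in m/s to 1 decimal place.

Stopping distance: v·t_r + v²/(2a) = 112 with t_r = 1.1 s and a = 5.200 m/s².
So v² + 11.440 v − 1164.80 = 0.
Positive root: v = −a·t_r + √((a·t_r)² + 2a·d) = −5.720 + √(32.718 + 1164.80) = 28.8852 m/s.

Maximum speed ≈ 28.9 m/s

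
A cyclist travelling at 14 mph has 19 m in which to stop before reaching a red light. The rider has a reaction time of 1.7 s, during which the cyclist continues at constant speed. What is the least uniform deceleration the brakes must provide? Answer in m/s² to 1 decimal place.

Required deceleration ≈ 2.3 m/s²

14 mph × 0.44704 = 6.2586 m/s.
Distance covered during reaction = 6.2586 × 1.7 = 10.640 m.
Distance available for braking: 19 − 10.640 = 8.360 m.
v² = 2a·d ⇒ a = v²/(2d) = 6.2586² / (2 × 8.360) = 39.170 / 16.720 = 2.3427 m/s².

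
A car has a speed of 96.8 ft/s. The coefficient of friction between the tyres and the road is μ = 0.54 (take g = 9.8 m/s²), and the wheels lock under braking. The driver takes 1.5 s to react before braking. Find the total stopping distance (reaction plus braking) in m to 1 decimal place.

96.8 ft/s × 0.3048 = 29.5046 m/s.
a = μg = 0.54 × 9.8 = 5.292 m/s².
Reaction distance = v·t_r = 29.5046 × 1.5 = 44.257 m.
Braking distance = v²/(2a) = 29.5046² / (2 × 5.292) = 870.521 / 10.584 = 82.249 m.
Total = 44.257 + 82.249 = 126.506 m.

Total stopping distance ≈ 126.5 m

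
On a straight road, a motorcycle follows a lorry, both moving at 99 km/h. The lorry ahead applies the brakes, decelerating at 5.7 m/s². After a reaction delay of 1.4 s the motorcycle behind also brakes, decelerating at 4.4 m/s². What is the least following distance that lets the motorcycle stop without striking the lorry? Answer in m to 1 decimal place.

Minimum gap ≈ 58.1 m

99 km/h ÷ 3.6 = 27.5000 m/s.
Leader travels v²/(2a_L) = 756.250 / 11.400 = 66.338 m before stopping.
Follower covers v·t_r = 27.5000 × 1.4 = 38.500 m while reacting, then v²/(2a_F) = 756.250 / 8.800 = 85.938 m while braking, for a total of 38.500 + 85.938 = 124.438 m.
Since a_F ≤ a_L and the follower starts braking later, the follower is never slower than the leader, so the closest approach is when both have stopped.
Minimum gap = 124.438 − 66.338 = 58.100 m.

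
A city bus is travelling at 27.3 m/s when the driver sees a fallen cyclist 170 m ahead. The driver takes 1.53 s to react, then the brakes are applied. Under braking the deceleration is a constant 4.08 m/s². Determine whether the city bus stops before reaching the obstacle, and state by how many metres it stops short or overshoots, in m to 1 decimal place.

Reaction distance = 27.3000 × 1.53 = 41.769 m.
Braking distance = v²/(2a) = 745.290 / 8.160 = 91.335 m.
Total stopping distance = 41.769 + 91.335 = 133.104 m, vs 170 m available — it stops with 170 − 133.104 = 36.896 m to spare.

Yes — it stops 36.9 m short of the obstacle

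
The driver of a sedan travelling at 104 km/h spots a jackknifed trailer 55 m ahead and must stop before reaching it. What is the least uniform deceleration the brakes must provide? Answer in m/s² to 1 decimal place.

Required deceleration ≈ 7.6 m/s²

104 km/h ÷ 3.6 = 28.8889 m/s.
v² = 2a·d ⇒ a = v²/(2d) = 28.8889² / (2 × 55.000) = 834.569 / 110.000 = 7.5870 m/s².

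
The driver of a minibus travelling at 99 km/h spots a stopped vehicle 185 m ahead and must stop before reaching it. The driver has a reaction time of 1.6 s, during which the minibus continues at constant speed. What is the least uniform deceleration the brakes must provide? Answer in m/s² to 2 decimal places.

99 km/h ÷ 3.6 = 27.5000 m/s.
Distance covered during reaction = 27.5000 × 1.6 = 44.000 m.
Distance available for braking: 185 − 44.000 = 141.000 m.
v² = 2a·d ⇒ a = v²/(2d) = 27.5000² / (2 × 141.000) = 756.250 / 282.000 = 2.6817 m/s².

Required deceleration ≈ 2.68 m/s²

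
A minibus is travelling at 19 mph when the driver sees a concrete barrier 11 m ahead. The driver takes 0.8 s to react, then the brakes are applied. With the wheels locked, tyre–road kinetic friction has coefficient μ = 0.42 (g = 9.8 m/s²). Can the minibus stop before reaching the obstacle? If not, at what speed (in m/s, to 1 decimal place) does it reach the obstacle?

19 mph × 0.44704 = 8.4938 m/s.
a = μg = 0.42 × 9.8 = 4.116 m/s².
Reaction distance = 8.4938 × 0.8 = 6.795 m.
Braking distance needed to stop: v²/(2a) = 72.145 / 8.232 = 8.764 m, so total needed = 6.795 + 8.764 = 15.559 m > 11 m — it cannot stop.
Distance remaining when braking begins: 11 − 6.795 = 4.205 m.
v² = v₀² − 2a·d = 72.145 − 2 × 4.116 × 4.205 = 37.529 m²/s².
v = √37.529 = 6.126 m/s.

No — it strikes the obstacle at 6.1 m/s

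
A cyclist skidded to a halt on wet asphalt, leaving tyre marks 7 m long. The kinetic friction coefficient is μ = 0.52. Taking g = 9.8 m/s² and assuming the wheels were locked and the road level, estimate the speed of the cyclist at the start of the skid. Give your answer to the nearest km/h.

Initial speed ≈ 30 km/h

Deceleration a = μg = 0.52 × 9.8 = 5.096 m/s².
v = √(2a·d) = √(2 × 5.096 × 7) = √71.344 = 8.4465 m/s.
= 8.4465 × 3.6 = 30.407 km/h.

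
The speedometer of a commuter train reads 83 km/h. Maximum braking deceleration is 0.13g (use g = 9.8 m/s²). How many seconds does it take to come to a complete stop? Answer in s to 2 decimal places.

Braking time ≈ 18.10 s

83 km/h ÷ 3.6 = 23.0556 m/s.
a = 0.13 × 9.8 = 1.274 m/s².
Braking time = v/a = 23.0556 / 1.274 = 18.097 s.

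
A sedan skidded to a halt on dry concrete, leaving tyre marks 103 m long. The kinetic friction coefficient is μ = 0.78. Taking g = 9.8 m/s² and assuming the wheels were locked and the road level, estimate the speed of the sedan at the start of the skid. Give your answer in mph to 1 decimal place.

Initial speed ≈ 88.8 mph

Deceleration a = μg = 0.78 × 9.8 = 7.644 m/s².
v = √(2a·d) = √(2 × 7.644 × 103) = √1574.664 = 39.6820 m/s.
= 39.6820 ÷ 0.44704 = 88.766 mph.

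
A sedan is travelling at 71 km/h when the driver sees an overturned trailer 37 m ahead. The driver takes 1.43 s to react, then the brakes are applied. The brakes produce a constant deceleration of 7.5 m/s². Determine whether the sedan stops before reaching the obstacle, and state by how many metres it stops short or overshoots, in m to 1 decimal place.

No — it overshoots by 17.1 m

71 km/h ÷ 3.6 = 19.7222 m/s.
Reaction distance = 19.7222 × 1.43 = 28.203 m.
Braking distance = v²/(2a) = 388.965 / 15.000 = 25.931 m.
Total stopping distance = 28.203 + 25.931 = 54.134 m, vs 37 m available — it cannot stop in time and overshoots by 54.134 − 37 = 17.134 m.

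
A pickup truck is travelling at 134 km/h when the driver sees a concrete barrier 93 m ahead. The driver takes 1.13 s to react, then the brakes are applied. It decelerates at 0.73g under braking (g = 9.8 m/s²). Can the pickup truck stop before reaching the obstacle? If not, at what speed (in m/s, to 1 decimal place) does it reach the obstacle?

No — it strikes the obstacle at 25.6 m/s

134 km/h ÷ 3.6 = 37.2222 m/s.
a = 0.73 × 9.8 = 7.154 m/s².
Reaction distance = 37.2222 × 1.13 = 42.061 m.
Braking distance needed to stop: v²/(2a) = 1385.492 / 14.308 = 96.833 m, so total needed = 42.061 + 96.833 = 138.894 m > 93 m — it cannot stop.
Distance remaining when braking begins: 93 − 42.061 = 50.939 m.
v² = v₀² − 2a·d = 1385.492 − 2 × 7.154 × 50.939 = 656.657 m²/s².
v = √656.657 = 25.625 m/s.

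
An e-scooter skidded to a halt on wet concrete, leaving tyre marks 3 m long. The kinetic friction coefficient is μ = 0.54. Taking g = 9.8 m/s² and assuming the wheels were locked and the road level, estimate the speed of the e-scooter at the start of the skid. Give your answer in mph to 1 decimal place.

Initial speed ≈ 12.6 mph

Deceleration a = μg = 0.54 × 9.8 = 5.292 m/s².
v = √(2a·d) = √(2 × 5.292 × 3) = √31.752 = 5.6349 m/s.
= 5.6349 ÷ 0.44704 = 12.605 mph.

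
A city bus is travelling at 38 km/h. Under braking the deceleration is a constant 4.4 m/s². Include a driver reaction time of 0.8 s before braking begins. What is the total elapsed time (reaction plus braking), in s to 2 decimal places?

38 km/h ÷ 3.6 = 10.5556 m/s.
Braking time = v/a = 10.5556 / 4.400 = 2.399 s.
Total = 0.8 + 2.399 = 3.199 s.

Total time ≈ 3.20 s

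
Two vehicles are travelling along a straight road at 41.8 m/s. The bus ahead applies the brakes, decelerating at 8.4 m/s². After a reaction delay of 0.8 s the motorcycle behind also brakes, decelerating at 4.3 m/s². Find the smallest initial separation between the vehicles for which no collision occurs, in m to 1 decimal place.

Minimum gap ≈ 132.6 m

Leader travels v²/(2a_L) = 1747.240 / 16.800 = 104.002 m before stopping.
Follower covers v·t_r = 41.8000 × 0.8 = 33.440 m while reacting, then v²/(2a_F) = 1747.240 / 8.600 = 203.167 m while braking, for a total of 33.440 + 203.167 = 236.607 m.
Since a_F ≤ a_L and the follower starts braking later, the follower is never slower than the leader, so the closest approach is when both have stopped.
Minimum gap = 236.607 − 104.002 = 132.605 m.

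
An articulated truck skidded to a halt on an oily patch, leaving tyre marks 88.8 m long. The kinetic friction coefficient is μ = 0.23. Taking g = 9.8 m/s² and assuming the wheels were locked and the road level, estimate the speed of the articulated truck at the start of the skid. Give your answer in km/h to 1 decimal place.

Deceleration a = μg = 0.23 × 9.8 = 2.254 m/s².
v = √(2a·d) = √(2 × 2.254 × 88.8) = √400.310 = 20.0077 m/s.
= 20.0077 × 3.6 = 72.028 km/h.

Initial speed ≈ 72.0 km/h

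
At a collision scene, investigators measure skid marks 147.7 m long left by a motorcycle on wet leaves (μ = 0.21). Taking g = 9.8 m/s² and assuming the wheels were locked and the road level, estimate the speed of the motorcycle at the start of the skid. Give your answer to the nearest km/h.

Initial speed ≈ 89 km/h

Deceleration a = μg = 0.21 × 9.8 = 2.058 m/s².
v = √(2a·d) = √(2 × 2.058 × 147.7) = √607.933 = 24.6563 m/s.
= 24.6563 × 3.6 = 88.763 km/h.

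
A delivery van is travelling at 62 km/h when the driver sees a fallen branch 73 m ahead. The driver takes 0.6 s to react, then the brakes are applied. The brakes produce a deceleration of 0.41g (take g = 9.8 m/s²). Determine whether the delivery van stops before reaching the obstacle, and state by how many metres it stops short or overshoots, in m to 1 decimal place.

Yes — it stops 25.8 m short of the obstacle

62 km/h ÷ 3.6 = 17.2222 m/s.
a = 0.41 × 9.8 = 4.018 m/s².
Reaction distance = 17.2222 × 0.6 = 10.333 m.
Braking distance = v²/(2a) = 296.604 / 8.036 = 36.909 m.
Total stopping distance = 10.333 + 36.909 = 47.242 m, vs 73 m available — it stops with 73 − 47.242 = 25.758 m to spare.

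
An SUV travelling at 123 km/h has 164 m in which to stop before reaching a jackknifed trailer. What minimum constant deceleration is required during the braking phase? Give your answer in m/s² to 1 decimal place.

Required deceleration ≈ 3.6 m/s²

123 km/h ÷ 3.6 = 34.1667 m/s.
v² = 2a·d ⇒ a = v²/(2d) = 34.1667² / (2 × 164.000) = 1167.363 / 328.000 = 3.5590 m/s².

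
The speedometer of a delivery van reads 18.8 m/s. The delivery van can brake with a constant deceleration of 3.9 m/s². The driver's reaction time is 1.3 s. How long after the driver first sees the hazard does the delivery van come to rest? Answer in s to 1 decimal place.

Braking time = v/a = 18.8000 / 3.900 = 4.821 s.
Total = 1.3 + 4.821 = 6.121 s.

Total time ≈ 6.1 s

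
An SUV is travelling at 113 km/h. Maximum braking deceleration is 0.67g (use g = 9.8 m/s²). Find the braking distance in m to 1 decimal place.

Braking distance ≈ 75.0 m

113 km/h ÷ 3.6 = 31.3889 m/s.
a = 0.67 × 9.8 = 6.566 m/s².
Braking distance = v²/(2a) = 31.3889² / (2 × 6.566) = 985.263 / 13.132 = 75.028 m.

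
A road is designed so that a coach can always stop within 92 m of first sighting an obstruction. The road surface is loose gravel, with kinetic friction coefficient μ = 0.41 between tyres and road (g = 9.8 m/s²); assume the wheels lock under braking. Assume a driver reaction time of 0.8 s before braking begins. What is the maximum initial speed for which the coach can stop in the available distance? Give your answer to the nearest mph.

Maximum speed ≈ 54 mph

a = μg = 0.41 × 9.8 = 4.018 m/s².
Stopping distance: v·t_r + v²/(2a) = 92 with t_r = 0.8 s and a = 4.018 m/s².
So v² + 6.429 v − 739.31 = 0.
Positive root: v = −a·t_r + √((a·t_r)² + 2a·d) = −3.214 + √(10.330 + 739.31) = 24.1656 m/s.
24.1656 m/s ÷ 0.44704 = 54.057 mph.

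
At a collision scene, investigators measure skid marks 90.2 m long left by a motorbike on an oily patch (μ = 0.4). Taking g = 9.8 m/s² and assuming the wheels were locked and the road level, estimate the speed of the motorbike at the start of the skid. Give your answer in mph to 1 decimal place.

Initial speed ≈ 59.5 mph

Deceleration a = μg = 0.4 × 9.8 = 3.920 m/s².
v = √(2a·d) = √(2 × 3.920 × 90.2) = √707.168 = 26.5926 m/s.
= 26.5926 ÷ 0.44704 = 59.486 mph.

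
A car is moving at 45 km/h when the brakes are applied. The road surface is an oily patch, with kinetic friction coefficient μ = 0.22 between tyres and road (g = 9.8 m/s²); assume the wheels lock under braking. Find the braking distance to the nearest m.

Braking distance ≈ 36 m

45 km/h ÷ 3.6 = 12.5000 m/s.
a = μg = 0.22 × 9.8 = 2.156 m/s².
Braking distance = v²/(2a) = 12.5000² / (2 × 2.156) = 156.250 / 4.312 = 36.236 m.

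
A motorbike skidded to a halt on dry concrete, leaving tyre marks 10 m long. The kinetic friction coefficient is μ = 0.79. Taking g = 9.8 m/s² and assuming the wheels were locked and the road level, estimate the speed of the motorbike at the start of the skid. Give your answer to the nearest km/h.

Initial speed ≈ 45 km/h

Deceleration a = μg = 0.79 × 9.8 = 7.742 m/s².
v = √(2a·d) = √(2 × 7.742 × 10) = √154.840 = 12.4435 m/s.
= 12.4435 × 3.6 = 44.797 km/h.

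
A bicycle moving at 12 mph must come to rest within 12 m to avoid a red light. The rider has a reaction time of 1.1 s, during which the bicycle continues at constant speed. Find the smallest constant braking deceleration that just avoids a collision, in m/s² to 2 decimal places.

Required deceleration ≈ 2.36 m/s²

12 mph × 0.44704 = 5.3645 m/s.
Distance covered during reaction = 5.3645 × 1.1 = 5.901 m.
Distance available for braking: 12 − 5.901 = 6.099 m.
v² = 2a·d ⇒ a = v²/(2d) = 5.3645² / (2 × 6.099) = 28.778 / 12.198 = 2.3592 m/s².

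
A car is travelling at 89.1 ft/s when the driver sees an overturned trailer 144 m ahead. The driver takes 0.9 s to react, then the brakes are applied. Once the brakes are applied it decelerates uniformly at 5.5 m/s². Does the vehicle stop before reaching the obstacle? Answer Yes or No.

Yes

89.1 ft/s × 0.3048 = 27.1577 m/s.
Reaction distance = 27.1577 × 0.9 = 24.442 m.
Braking distance = v²/(2a) = 737.541 / 11.000 = 67.049 m.
Total stopping distance = 24.442 + 67.049 = 91.491 m, vs 144 m available — it stops with 144 − 91.491 = 52.509 m to spare.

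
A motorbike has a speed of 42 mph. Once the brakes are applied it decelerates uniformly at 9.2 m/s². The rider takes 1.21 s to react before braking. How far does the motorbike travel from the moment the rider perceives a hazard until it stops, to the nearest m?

42 mph × 0.44704 = 18.7757 m/s.
Reaction distance = v·t_r = 18.7757 × 1.21 = 22.719 m.
Braking distance = v²/(2a) = 18.7757² / (2 × 9.200) = 352.527 / 18.400 = 19.159 m.
Total = 22.719 + 19.159 = 41.878 m.

Total stopping distance ≈ 42 m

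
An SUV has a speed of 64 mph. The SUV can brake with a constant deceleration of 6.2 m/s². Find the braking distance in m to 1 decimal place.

Braking distance ≈ 66.0 m

64 mph × 0.44704 = 28.6106 m/s.
Braking distance = v²/(2a) = 28.6106² / (2 × 6.200) = 818.566 / 12.400 = 66.013 m.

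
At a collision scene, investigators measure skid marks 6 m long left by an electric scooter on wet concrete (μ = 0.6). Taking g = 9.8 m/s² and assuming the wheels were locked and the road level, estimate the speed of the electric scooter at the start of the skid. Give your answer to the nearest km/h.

Initial speed ≈ 30 km/h

Deceleration a = μg = 0.6 × 9.8 = 5.880 m/s².
v = √(2a·d) = √(2 × 5.880 × 6) = √70.560 = 8.4000 m/s.
= 8.4000 × 3.6 = 30.240 km/h.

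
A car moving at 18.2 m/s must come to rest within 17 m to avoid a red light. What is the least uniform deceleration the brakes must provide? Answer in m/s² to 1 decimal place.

Required deceleration ≈ 9.7 m/s²

v² = 2a·d ⇒ a = v²/(2d) = 18.2000² / (2 × 17.000) = 331.240 / 34.000 = 9.7424 m/s².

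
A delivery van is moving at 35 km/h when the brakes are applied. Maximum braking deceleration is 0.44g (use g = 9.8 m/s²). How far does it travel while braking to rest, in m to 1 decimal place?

Braking distance ≈ 11.0 m

35 km/h ÷ 3.6 = 9.7222 m/s.
a = 0.44 × 9.8 = 4.312 m/s².
Braking distance = v²/(2a) = 9.7222² / (2 × 4.312) = 94.521 / 8.624 = 10.960 m.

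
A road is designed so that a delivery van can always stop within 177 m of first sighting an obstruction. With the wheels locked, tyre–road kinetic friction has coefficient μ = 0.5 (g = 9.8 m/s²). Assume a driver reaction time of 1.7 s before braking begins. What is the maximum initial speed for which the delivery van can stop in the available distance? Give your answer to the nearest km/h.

Maximum speed ≈ 123 km/h

a = μg = 0.5 × 9.8 = 4.900 m/s².
Stopping distance: v·t_r + v²/(2a) = 177 with t_r = 1.7 s and a = 4.900 m/s².
So v² + 16.660 v − 1734.60 = 0.
Positive root: v = −a·t_r + √((a·t_r)² + 2a·d) = −8.330 + √(69.389 + 1734.60) = 34.1434 m/s.
34.1434 m/s × 3.6 = 122.916 km/h.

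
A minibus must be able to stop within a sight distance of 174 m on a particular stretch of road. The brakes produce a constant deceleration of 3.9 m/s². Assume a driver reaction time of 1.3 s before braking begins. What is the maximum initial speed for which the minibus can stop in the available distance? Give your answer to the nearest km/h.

Maximum speed ≈ 116 km/h

Stopping distance: v·t_r + v²/(2a) = 174 with t_r = 1.3 s and a = 3.900 m/s².
So v² + 10.140 v − 1357.20 = 0.
Positive root: v = −a·t_r + √((a·t_r)² + 2a·d) = −5.070 + √(25.705 + 1357.20) = 32.1174 m/s.
32.1174 m/s × 3.6 = 115.623 km/h.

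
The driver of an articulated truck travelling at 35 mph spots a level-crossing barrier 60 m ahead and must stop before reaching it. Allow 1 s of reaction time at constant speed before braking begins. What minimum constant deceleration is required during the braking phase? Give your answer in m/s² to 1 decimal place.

Required deceleration ≈ 2.8 m/s²

35 mph × 0.44704 = 15.6464 m/s.
Distance covered during reaction = 15.6464 × 1 = 15.646 m.
Distance available for braking: 60 − 15.646 = 44.354 m.
v² = 2a·d ⇒ a = v²/(2d) = 15.6464² / (2 × 44.354) = 244.810 / 88.708 = 2.7597 m/s².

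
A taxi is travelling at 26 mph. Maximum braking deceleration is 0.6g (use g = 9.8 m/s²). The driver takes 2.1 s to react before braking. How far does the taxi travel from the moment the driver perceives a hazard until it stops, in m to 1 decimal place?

26 mph × 0.44704 = 11.6230 m/s.
a = 0.6 × 9.8 = 5.880 m/s².
Reaction distance = v·t_r = 11.6230 × 2.1 = 24.408 m.
Braking distance = v²/(2a) = 11.6230² / (2 × 5.880) = 135.094 / 11.760 = 11.488 m.
Total = 24.408 + 11.488 = 35.896 m.

Total stopping distance ≈ 35.9 m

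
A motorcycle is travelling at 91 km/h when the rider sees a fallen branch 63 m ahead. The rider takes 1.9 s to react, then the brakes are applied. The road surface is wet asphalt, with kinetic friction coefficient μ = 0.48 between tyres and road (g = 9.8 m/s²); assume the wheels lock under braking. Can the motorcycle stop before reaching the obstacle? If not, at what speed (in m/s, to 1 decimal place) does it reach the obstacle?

No — it strikes the obstacle at 22.3 m/s

91 km/h ÷ 3.6 = 25.2778 m/s.
a = μg = 0.48 × 9.8 = 4.704 m/s².
Reaction distance = 25.2778 × 1.9 = 48.028 m.
Braking distance needed to stop: v²/(2a) = 638.967 / 9.408 = 67.917 m, so total needed = 48.028 + 67.917 = 115.945 m > 63 m — it cannot stop.
Distance remaining when braking begins: 63 − 48.028 = 14.972 m.
v² = v₀² − 2a·d = 638.967 − 2 × 4.704 × 14.972 = 498.110 m²/s².
v = √498.110 = 22.318 m/s.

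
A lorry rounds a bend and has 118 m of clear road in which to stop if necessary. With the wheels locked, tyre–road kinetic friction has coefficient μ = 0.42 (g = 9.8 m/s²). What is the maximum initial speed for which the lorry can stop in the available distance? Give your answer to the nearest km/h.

a = μg = 0.42 × 9.8 = 4.116 m/s².
v²/(2a) = d ⇒ v = √(2 × 4.116 × 118) = √971.38 = 31.1670 m/s.
31.1670 m/s × 3.6 = 112.201 km/h.

Maximum speed ≈ 112 km/h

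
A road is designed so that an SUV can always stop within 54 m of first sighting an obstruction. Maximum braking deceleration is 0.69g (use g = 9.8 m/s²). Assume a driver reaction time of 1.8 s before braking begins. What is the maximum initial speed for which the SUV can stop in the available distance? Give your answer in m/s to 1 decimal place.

Maximum speed ≈ 17.5 m/s

a = 0.69 × 9.8 = 6.762 m/s².
Stopping distance: v·t_r + v²/(2a) = 54 with t_r = 1.8 s and a = 6.762 m/s².
So v² + 24.343 v − 730.30 = 0.
Positive root: v = −a·t_r + √((a·t_r)² + 2a·d) = −12.172 + √(148.158 + 730.30) = 17.4668 m/s.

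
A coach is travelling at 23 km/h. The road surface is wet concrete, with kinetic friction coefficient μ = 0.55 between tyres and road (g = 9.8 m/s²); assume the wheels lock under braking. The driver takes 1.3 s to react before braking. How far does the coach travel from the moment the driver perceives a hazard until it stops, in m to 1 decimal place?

23 km/h ÷ 3.6 = 6.3889 m/s.
a = μg = 0.55 × 9.8 = 5.390 m/s².
Reaction distance = v·t_r = 6.3889 × 1.3 = 8.306 m.
Braking distance = v²/(2a) = 6.3889² / (2 × 5.390) = 40.818 / 10.780 = 3.786 m.
Total = 8.306 + 3.786 = 12.092 m.

Total stopping distance ≈ 12.1 m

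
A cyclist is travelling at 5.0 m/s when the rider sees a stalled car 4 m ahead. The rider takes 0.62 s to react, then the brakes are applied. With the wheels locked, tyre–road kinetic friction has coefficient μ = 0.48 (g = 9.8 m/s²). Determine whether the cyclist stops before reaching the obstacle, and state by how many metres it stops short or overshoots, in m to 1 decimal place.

No — it overshoots by 1.8 m

a = μg = 0.48 × 9.8 = 4.704 m/s².
Reaction distance = 5.0000 × 0.62 = 3.100 m.
Braking distance = v²/(2a) = 25.000 / 9.408 = 2.657 m.
Total stopping distance = 3.100 + 2.657 = 5.757 m, vs 4 m available — it cannot stop in time and overshoots by 5.757 − 4 = 1.757 m.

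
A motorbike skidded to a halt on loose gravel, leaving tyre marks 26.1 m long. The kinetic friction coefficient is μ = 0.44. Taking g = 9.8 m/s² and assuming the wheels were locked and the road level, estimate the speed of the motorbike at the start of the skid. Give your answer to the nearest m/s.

Initial speed ≈ 15 m/s

Deceleration a = μg = 0.44 × 9.8 = 4.312 m/s².
v = √(2a·d) = √(2 × 4.312 × 26.1) = √225.086 = 15.0029 m/s.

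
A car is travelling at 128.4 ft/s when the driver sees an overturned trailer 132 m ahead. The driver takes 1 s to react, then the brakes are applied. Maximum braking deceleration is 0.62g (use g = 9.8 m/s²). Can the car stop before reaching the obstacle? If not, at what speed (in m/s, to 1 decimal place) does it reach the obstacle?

No — it strikes the obstacle at 20.1 m/s

128.4 ft/s × 0.3048 = 39.1363 m/s.
a = 0.62 × 9.8 = 6.076 m/s².
Reaction distance = 39.1363 × 1 = 39.136 m.
Braking distance needed to stop: v²/(2a) = 1531.650 / 12.152 = 126.041 m, so total needed = 39.136 + 126.041 = 165.177 m > 132 m — it cannot stop.
Distance remaining when braking begins: 132 − 39.136 = 92.864 m.
v² = v₀² − 2a·d = 1531.650 − 2 × 6.076 × 92.864 = 403.167 m²/s².
v = √403.167 = 20.079 m/s.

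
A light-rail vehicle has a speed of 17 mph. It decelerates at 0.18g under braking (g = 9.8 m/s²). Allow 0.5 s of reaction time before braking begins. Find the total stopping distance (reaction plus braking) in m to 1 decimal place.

17 mph × 0.44704 = 7.5997 m/s.
a = 0.18 × 9.8 = 1.764 m/s².
Reaction distance = v·t_r = 7.5997 × 0.5 = 3.800 m.
Braking distance = v²/(2a) = 7.5997² / (2 × 1.764) = 57.755 / 3.528 = 16.370 m.
Total = 3.800 + 16.370 = 20.170 m.

Total stopping distance ≈ 20.2 m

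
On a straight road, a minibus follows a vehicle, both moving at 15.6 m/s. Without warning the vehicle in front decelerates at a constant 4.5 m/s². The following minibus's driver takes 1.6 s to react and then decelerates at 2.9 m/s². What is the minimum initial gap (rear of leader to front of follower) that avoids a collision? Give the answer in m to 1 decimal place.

Leader travels v²/(2a_L) = 243.360 / 9.000 = 27.040 m before stopping.
Follower covers v·t_r = 15.6000 × 1.6 = 24.960 m while reacting, then v²/(2a_F) = 243.360 / 5.800 = 41.959 m while braking, for a total of 24.960 + 41.959 = 66.919 m.
Since a_F ≤ a_L and the follower starts braking later, the follower is never slower than the leader, so the closest approach is when both have stopped.
Minimum gap = 66.919 − 27.040 = 39.879 m.

Minimum gap ≈ 39.9 m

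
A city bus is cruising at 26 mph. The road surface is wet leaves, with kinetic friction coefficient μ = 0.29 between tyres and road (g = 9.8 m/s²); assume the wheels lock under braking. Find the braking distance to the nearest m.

Braking distance ≈ 24 m

26 mph × 0.44704 = 11.6230 m/s.
a = μg = 0.29 × 9.8 = 2.842 m/s².
Braking distance = v²/(2a) = 11.6230² / (2 × 2.842) = 135.094 / 5.684 = 23.767 m.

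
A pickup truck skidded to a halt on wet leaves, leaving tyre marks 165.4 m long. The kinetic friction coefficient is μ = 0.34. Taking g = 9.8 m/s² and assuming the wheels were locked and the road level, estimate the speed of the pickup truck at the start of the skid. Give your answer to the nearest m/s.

Initial speed ≈ 33 m/s

Deceleration a = μg = 0.34 × 9.8 = 3.332 m/s².
v = √(2a·d) = √(2 × 3.332 × 165.4) = √1102.226 = 33.1998 m/s.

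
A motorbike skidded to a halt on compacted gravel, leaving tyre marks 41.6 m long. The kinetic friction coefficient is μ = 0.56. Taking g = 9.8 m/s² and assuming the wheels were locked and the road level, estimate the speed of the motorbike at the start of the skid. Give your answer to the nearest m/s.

Deceleration a = μg = 0.56 × 9.8 = 5.488 m/s².
v = √(2a·d) = √(2 × 5.488 × 41.6) = √456.602 = 21.3682 m/s.

Initial speed ≈ 21 m/s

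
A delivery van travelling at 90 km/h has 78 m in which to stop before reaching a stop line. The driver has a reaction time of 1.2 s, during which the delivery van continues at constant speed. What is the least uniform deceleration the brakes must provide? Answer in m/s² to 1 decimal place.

Required deceleration ≈ 6.5 m/s²

90 km/h ÷ 3.6 = 25.0000 m/s.
Distance covered during reaction = 25.0000 × 1.2 = 30.000 m.
Distance available for braking: 78 − 30.000 = 48.000 m.
v² = 2a·d ⇒ a = v²/(2d) = 25.0000² / (2 × 48.000) = 625.000 / 96.000 = 6.5104 m/s².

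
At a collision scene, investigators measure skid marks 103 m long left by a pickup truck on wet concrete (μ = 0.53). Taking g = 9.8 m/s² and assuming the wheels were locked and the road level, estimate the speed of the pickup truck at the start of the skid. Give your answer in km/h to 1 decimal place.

Deceleration a = μg = 0.53 × 9.8 = 5.194 m/s².
v = √(2a·d) = √(2 × 5.194 × 103) = √1069.964 = 32.7103 m/s.
= 32.7103 × 3.6 = 117.757 km/h.

Initial speed ≈ 117.8 km/h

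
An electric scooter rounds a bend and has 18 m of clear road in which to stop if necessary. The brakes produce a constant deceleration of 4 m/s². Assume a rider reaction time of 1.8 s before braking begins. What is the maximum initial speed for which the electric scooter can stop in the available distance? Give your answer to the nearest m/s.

Stopping distance: v·t_r + v²/(2a) = 18 with t_r = 1.8 s and a = 4.000 m/s².
So v² + 14.400 v − 144.00 = 0.
Positive root: v = −a·t_r + √((a·t_r)² + 2a·d) = −7.200 + √(51.840 + 144.00) = 6.7943 m/s.

Maximum speed ≈ 7 m/s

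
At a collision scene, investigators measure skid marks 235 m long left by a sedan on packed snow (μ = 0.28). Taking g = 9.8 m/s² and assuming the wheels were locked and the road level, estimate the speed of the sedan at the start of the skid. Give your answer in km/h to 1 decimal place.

Deceleration a = μg = 0.28 × 9.8 = 2.744 m/s².
v = √(2a·d) = √(2 × 2.744 × 235) = √1289.680 = 35.9121 m/s.
= 35.9121 × 3.6 = 129.284 km/h.

Initial speed ≈ 129.3 km/h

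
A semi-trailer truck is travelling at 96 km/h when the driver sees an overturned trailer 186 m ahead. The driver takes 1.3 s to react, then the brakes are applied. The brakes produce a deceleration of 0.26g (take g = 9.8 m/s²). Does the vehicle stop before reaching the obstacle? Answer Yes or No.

96 km/h ÷ 3.6 = 26.6667 m/s.
a = 0.26 × 9.8 = 2.548 m/s².
Reaction distance = 26.6667 × 1.3 = 34.667 m.
Braking distance = v²/(2a) = 711.113 / 5.096 = 139.543 m.
Total stopping distance = 34.667 + 139.543 = 174.210 m, vs 186 m available — it stops with 186 − 174.210 = 11.790 m to spare.

Yes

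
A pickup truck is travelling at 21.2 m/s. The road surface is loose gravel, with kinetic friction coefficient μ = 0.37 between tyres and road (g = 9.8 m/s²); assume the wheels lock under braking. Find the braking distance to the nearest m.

a = μg = 0.37 × 9.8 = 3.626 m/s².
Braking distance = v²/(2a) = 21.2000² / (2 × 3.626) = 449.440 / 7.252 = 61.975 m.

Braking distance ≈ 62 m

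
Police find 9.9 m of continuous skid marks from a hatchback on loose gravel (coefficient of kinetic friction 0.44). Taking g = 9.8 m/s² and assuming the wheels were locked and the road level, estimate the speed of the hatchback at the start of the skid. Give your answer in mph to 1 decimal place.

Initial speed ≈ 20.7 mph

Deceleration a = μg = 0.44 × 9.8 = 4.312 m/s².
v = √(2a·d) = √(2 × 4.312 × 9.9) = √85.378 = 9.2400 m/s.
= 9.2400 ÷ 0.44704 = 20.669 mph.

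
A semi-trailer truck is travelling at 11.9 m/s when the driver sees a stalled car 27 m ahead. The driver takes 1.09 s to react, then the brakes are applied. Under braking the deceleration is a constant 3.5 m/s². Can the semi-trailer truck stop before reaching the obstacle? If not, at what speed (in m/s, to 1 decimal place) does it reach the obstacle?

No — it strikes the obstacle at 6.6 m/s

Reaction distance = 11.9000 × 1.09 = 12.971 m.
Braking distance needed to stop: v²/(2a) = 141.610 / 7.000 = 20.230 m, so total needed = 12.971 + 20.230 = 33.201 m > 27 m — it cannot stop.
Distance remaining when braking begins: 27 − 12.971 = 14.029 m.
v² = v₀² − 2a·d = 141.610 − 2 × 3.500 × 14.029 = 43.407 m²/s².
v = √43.407 = 6.588 m/s.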